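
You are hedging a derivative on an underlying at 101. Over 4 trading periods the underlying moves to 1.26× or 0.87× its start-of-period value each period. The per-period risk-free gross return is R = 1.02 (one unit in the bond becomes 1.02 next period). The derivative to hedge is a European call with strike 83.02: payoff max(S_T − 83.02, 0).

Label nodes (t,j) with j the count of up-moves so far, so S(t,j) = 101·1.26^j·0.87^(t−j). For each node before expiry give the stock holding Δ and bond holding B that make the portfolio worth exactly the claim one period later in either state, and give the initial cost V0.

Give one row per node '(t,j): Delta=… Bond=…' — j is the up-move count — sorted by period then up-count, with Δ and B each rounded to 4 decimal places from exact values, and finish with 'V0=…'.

(0,0): Delta=0.8597 Bond=-59.1988
(1,0): Delta=0.7328 Bond=-49.2272
(1,1): Delta=1.0000 Bond=-78.2316
(2,0): Delta=0.4909 Bond=-31.7215
(2,1): Delta=1.0000 Bond=-79.7962
(2,2): Delta=1.0000 Bond=-79.7962
(3,0): Delta=0.0301 Bond=-1.7083
(3,1): Delta=1.0000 Bond=-81.3922
(3,2): Delta=1.0000 Bond=-81.3922
(3,3): Delta=1.0000 Bond=-81.3922
V0=27.6355

Under the risk-neutral measure, an up-move has probability p* = (R−d)/(u−d) = 0.3846 and values discount at R = 1.02.
Terminal values V(4,·): V(4,0)=0.0000, V(4,1)=0.7811, V(4,2)=38.3471, V(4,3)=92.7530, V(4,4)=171.5478
  t=3,j=0: stock 66.5088 → up 83.8011 (V=0.7811), down 57.8627 (V=0.0000). Price 0.2945; hedge Δ=0.0301, bond B=-1.7083.
  t=3,j=1: stock 96.3231 → up 121.3671 (V=38.3471), down 83.8011 (V=0.7811). Price 14.9309; hedge Δ=1.0000, bond B=-81.3922.
  t=3,j=2: stock 139.5024 → up 175.7730 (V=92.7530), down 121.3671 (V=38.3471). Price 58.1103; hedge Δ=1.0000, bond B=-81.3922.
  t=3,j=3: stock 202.0380 → up 254.5678 (V=171.5478), down 175.7730 (V=92.7530). Price 120.6458; hedge Δ=1.0000, bond B=-81.3922.
  t=2,j=0: stock 76.4469 → up 96.3231 (V=14.9309), down 66.5088 (V=0.2945). Price 5.8078; hedge Δ=0.4909, bond B=-31.7215.
  t=2,j=1: stock 110.7162 → up 139.5024 (V=58.1103), down 96.3231 (V=14.9309). Price 30.9200; hedge Δ=1.0000, bond B=-79.7962.
  t=2,j=2: stock 160.3476 → up 202.0380 (V=120.6458), down 139.5024 (V=58.1103). Price 80.5514; hedge Δ=1.0000, bond B=-79.7962.
  t=1,j=0: stock 87.8700 → up 110.7162 (V=30.9200), down 76.4469 (V=5.8078). Price 15.1630; hedge Δ=0.7328, bond B=-49.2272.
  t=1,j=1: stock 127.2600 → up 160.3476 (V=80.5514), down 110.7162 (V=30.9200). Price 49.0284; hedge Δ=1.0000, bond B=-78.2316.
  t=0,j=0: stock 101.0000 → up 127.2600 (V=49.0284), down 87.8700 (V=15.1630). Price 27.6355; hedge Δ=0.8597, bond B=-59.1988.
Each (Δ,B) replicates both successor values, so the strategy is self-financing and V0 is arbitrage-free.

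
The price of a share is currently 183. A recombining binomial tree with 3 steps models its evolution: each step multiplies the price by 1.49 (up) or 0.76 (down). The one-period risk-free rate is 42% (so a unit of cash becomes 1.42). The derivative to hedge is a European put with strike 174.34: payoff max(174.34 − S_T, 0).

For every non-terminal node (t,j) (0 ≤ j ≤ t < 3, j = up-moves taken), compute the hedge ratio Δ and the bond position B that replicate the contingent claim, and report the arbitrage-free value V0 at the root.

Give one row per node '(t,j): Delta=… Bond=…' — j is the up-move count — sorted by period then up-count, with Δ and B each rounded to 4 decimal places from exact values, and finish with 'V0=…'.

(0,0): Delta=-0.0135 Bond=2.6420
(1,0): Delta=-0.1570 Bond=23.7078
(1,1): Delta=-0.0057 Bond=1.6351
(2,0): Delta=-1.0000 Bond=122.7746
(2,1): Delta=-0.1114 Bond=24.2140
(2,2): Delta=0.0000 Bond=0.0000
V0=0.1757

Under the risk-neutral measure, an up-move has probability p* = (R−d)/(u−d) = 0.9041 and values discount at R = 1.42.
At expiry t=3: V(3,0)=94.0074, V(3,1)=16.8458, V(3,2)=0.0000, V(3,3)=0.0000
  t=2,j=0: stock 105.7008 → up 157.4942 (V=16.8458), down 80.3326 (V=94.0074). Price 17.0738; hedge Δ=-1.0000, bond B=122.7746.
  t=2,j=1: stock 207.2292 → up 308.7715 (V=0.0000), down 157.4942 (V=16.8458). Price 1.1376; hedge Δ=-0.1114, bond B=24.2140.
  t=2,j=2: stock 406.2783 → up 605.3547 (V=0.0000), down 308.7715 (V=0.0000). Price 0.0000; hedge Δ=0.0000, bond B=0.0000.
  t=1,j=0: stock 139.0800 → up 207.2292 (V=1.1376), down 105.7008 (V=17.0738). Price 1.8773; hedge Δ=-0.1570, bond B=23.7078.
  t=1,j=1: stock 272.6700 → up 406.2783 (V=0.0000), down 207.2292 (V=1.1376). Price 0.0768; hedge Δ=-0.0057, bond B=1.6351.
  t=0,j=0: stock 183.0000 → up 272.6700 (V=0.0768), down 139.0800 (V=1.8773). Price 0.1757; hedge Δ=-0.0135, bond B=2.6420.
Each (Δ,B) replicates both successor values, so the strategy is self-financing and V0 is arbitrage-free.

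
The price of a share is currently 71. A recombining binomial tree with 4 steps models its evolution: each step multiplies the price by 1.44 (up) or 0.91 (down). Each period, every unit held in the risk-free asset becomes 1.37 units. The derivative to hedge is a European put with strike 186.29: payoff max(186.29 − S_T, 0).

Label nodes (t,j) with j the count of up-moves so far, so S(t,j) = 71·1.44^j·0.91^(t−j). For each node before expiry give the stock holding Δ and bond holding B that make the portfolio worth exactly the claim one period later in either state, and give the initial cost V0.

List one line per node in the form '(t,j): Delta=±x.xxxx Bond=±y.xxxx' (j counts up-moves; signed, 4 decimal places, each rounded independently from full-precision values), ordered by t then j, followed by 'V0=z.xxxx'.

(0,0): Delta=-0.2203 Bond=17.3425
(1,0): Delta=-0.9222 Bond=69.1111
(1,1): Delta=-0.1528 Bond=16.8578
(2,0): Delta=-1.0000 Bond=99.2541
(2,1): Delta=-0.9148 Bond=93.9865
(2,2): Delta=-0.0795 Bond=12.3074
(3,0): Delta=-1.0000 Bond=135.9781
(3,1): Delta=-1.0000 Bond=135.9781
(3,2): Delta=-0.9066 Bond=127.6634
(3,3): Delta=0.0000 Bond=0.0000
V0=1.7006

No-arbitrage ⇒ martingale measure with p* = (R−d)/(u−d) = 0.8679.
Payoff layer (t=4): V(4,0)=137.6018, V(4,1)=109.2449, V(4,2)=64.3725, V(4,3)=0.0000, V(4,4)=0.0000
Node (3,0) S=53.5035: V=(p*·109.2449+(1−p*)·137.6018)/1.37=82.4746; Δ=(109.2449−137.6018)/(77.0451−48.6882)=-1.0000; B=V−Δ·S=135.9781
Node (3,1) S=84.6649: V=(p*·64.3725+(1−p*)·109.2449)/1.37=51.3132; Δ=(64.3725−109.2449)/(121.9175−77.0451)=-1.0000; B=V−Δ·S=135.9781
Node (3,2) S=133.9753: V=(p*·0.0000+(1−p*)·64.3725)/1.37=6.2059; Δ=(0.0000−64.3725)/(192.9244−121.9175)=-0.9066; B=V−Δ·S=127.6634
Node (3,3) S=212.0049: V=(p*·0.0000+(1−p*)·0.0000)/1.37=0.0000; Δ=(0.0000−0.0000)/(305.2870−192.9244)=0.0000; B=V−Δ·S=0.0000
Node (2,0) S=58.7951: V=(p*·51.3132+(1−p*)·82.4746)/1.37=40.4590; Δ=(51.3132−82.4746)/(84.6649−53.5035)=-1.0000; B=V−Δ·S=99.2541
Node (2,1) S=93.0384: V=(p*·6.2059+(1−p*)·51.3132)/1.37=8.8784; Δ=(6.2059−51.3132)/(133.9753−84.6649)=-0.9148; B=V−Δ·S=93.9865
Node (2,2) S=147.2256: V=(p*·0.0000+(1−p*)·6.2059)/1.37=0.5983; Δ=(0.0000−6.2059)/(212.0049−133.9753)=-0.0795; B=V−Δ·S=12.3074
Node (1,0) S=64.6100: V=(p*·8.8784+(1−p*)·40.4590)/1.37=9.5251; Δ=(8.8784−40.4590)/(93.0384−58.7951)=-0.9222; B=V−Δ·S=69.1111
Node (1,1) S=102.2400: V=(p*·0.5983+(1−p*)·8.8784)/1.37=1.2349; Δ=(0.5983−8.8784)/(147.2256−93.0384)=-0.1528; B=V−Δ·S=16.8578
Node (0,0) S=71.0000: V=(p*·1.2349+(1−p*)·9.5251)/1.37=1.7006; Δ=(1.2349−9.5251)/(102.2400−64.6100)=-0.2203; B=V−Δ·S=17.3425
Root portfolio cost Δ·71+B reproduces V0=1.7006.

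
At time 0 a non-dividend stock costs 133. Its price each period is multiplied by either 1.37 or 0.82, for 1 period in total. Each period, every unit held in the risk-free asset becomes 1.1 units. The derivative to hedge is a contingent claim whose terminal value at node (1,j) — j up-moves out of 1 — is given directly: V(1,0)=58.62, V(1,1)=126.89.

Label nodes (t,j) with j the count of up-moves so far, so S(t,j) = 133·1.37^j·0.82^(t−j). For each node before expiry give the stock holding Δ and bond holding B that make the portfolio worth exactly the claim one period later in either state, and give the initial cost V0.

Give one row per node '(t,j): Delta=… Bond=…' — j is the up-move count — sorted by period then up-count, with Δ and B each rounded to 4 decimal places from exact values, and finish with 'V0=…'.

(0,0): Delta=0.9333 Bond=-39.2403
V0=84.8869

No-arbitrage ⇒ martingale measure with p* = (R−d)/(u−d) = 0.5091.
At expiry t=1: V(1,0)=58.6200, V(1,1)=126.8900
  t=0,j=0: stock 133.0000 → up 182.2100 (V=126.8900), down 109.0600 (V=58.6200). Price 84.8869; hedge Δ=0.9333, bond B=-39.2403.
Check: Δ(0,0)·S0 + B(0,0) = 84.8869 = V0.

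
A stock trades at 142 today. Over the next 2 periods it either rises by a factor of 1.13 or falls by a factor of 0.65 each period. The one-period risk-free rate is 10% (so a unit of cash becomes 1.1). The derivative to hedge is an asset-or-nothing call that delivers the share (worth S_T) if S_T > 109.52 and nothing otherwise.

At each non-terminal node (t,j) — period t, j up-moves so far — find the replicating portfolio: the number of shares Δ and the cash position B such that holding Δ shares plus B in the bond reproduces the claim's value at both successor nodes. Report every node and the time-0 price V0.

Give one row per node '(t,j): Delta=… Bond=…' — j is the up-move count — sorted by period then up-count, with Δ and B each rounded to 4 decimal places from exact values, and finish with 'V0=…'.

No-arbitrage ⇒ martingale measure with p* = (R−d)/(u−d) = 0.9375.
Terminal payoffs: V(2,0)=0.0000, V(2,1)=0.0000, V(2,2)=181.3198
(1,0): S=92.3000. Δ = (V_up−V_dn)/(S_up−S_dn) = (0.0000−0.0000)/(104.2990−59.9950) = 0.0000. V = [p*·0.0000 + (1−p*)·0.0000]/1.1 = 0.0000. B = V − Δ·S = 0.0000.
(1,1): S=160.4600. Δ = (V_up−V_dn)/(S_up−S_dn) = (181.3198−0.0000)/(181.3198−104.2990) = 2.3542. V = [p*·181.3198 + (1−p*)·0.0000]/1.1 = 154.5339. B = V − Δ·S = -223.2157.
(0,0): S=142.0000. Δ = (V_up−V_dn)/(S_up−S_dn) = (154.5339−0.0000)/(160.4600−92.3000) = 2.2672. V = [p*·154.5339 + (1−p*)·0.0000]/1.1 = 131.7050. B = V − Δ·S = -190.2406.
Each (Δ,B) replicates both successor values, so the strategy is self-financing and V0 is arbitrage-free.

(0,0): Delta=2.2672 Bond=-190.2406
(1,0): Delta=0.0000 Bond=0.0000
(1,1): Delta=2.3542 Bond=-223.2157
V0=131.7050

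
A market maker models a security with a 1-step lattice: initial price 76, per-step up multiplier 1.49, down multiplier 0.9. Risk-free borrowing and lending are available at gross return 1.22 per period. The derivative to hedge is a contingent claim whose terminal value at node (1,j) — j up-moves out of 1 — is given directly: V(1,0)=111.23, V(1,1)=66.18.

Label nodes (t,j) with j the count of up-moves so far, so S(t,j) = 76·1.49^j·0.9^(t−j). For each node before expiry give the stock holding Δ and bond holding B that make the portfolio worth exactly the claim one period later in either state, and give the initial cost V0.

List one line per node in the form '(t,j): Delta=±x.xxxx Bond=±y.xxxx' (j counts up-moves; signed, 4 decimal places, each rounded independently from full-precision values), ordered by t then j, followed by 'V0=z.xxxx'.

Risk-neutral probability p* = (R−d)/(u−d) = (1.22−0.9)/(1.49−0.9) = 0.5424.
Payoff layer (t=1): V(1,0)=111.2300, V(1,1)=66.1800
  t=0,j=0: stock 76.0000 → up 113.2400 (V=66.1800), down 68.4000 (V=111.2300). Price 71.1443; hedge Δ=-1.0047, bond B=147.5003.
The time-0 hedge costs 71.1443, which is the no-arbitrage price.

(0,0): Delta=-1.0047 Bond=147.5003
V0=71.1443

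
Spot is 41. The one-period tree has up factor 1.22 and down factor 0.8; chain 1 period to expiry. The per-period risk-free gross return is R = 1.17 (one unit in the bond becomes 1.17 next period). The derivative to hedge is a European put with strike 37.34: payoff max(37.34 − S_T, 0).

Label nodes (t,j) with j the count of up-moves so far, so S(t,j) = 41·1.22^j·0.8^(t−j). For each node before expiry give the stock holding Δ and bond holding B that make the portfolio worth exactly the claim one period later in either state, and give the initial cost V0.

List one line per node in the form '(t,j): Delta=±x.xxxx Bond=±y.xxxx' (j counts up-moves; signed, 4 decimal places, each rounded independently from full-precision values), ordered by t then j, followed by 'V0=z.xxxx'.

The replicating-portfolio and risk-neutral prices coincide; use p* = (1.17−0.8)/(1.22−0.8) = 0.8810 for the latter.
Terminal payoffs: V(1,0)=4.5400, V(1,1)=0.0000
(0,0): S=41.0000. Δ = (V_up−V_dn)/(S_up−S_dn) = (0.0000−4.5400)/(50.0200−32.8000) = -0.2636. V = [p*·0.0000 + (1−p*)·4.5400]/1.17 = 0.4619. B = V − Δ·S = 11.2715.
Each (Δ,B) replicates both successor values, so the strategy is self-financing and V0 is arbitrage-free.

(0,0): Delta=-0.2636 Bond=11.2715
V0=0.4619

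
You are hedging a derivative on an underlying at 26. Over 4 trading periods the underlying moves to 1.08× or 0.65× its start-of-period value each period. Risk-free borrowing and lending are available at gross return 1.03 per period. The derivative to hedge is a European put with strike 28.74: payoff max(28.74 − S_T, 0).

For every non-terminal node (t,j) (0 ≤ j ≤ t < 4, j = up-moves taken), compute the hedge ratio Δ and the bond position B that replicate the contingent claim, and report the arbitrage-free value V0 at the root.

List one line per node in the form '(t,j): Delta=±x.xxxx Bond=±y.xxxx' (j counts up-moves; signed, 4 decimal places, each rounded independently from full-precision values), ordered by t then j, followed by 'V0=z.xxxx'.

No-arbitrage ⇒ martingale measure with p* = (R−d)/(u−d) = 0.8837.
Terminal payoffs: V(4,0)=24.0988, V(4,1)=21.0285, V(4,2)=15.9271, V(4,3)=7.4509, V(4,4)=0.0000
  t=3,j=0: stock 7.1402 → up 7.7115 (V=21.0285), down 4.6412 (V=24.0988). Price 20.7627; hedge Δ=-1.0000, bond B=27.9029.
  t=3,j=1: stock 11.8638 → up 12.8129 (V=15.9271), down 7.7115 (V=21.0285). Price 16.0391; hedge Δ=-1.0000, bond B=27.9029.
  t=3,j=2: stock 19.7122 → up 21.2891 (V=7.4509), down 12.8129 (V=15.9271). Price 8.1908; hedge Δ=-1.0000, bond B=27.9029.
  t=3,j=3: stock 32.7525 → up 35.3727 (V=0.0000), down 21.2891 (V=7.4509). Price 0.8411; hedge Δ=-0.5290, bond B=18.1687.
  t=2,j=0: stock 10.9850 → up 11.8638 (V=16.0391), down 7.1403 (V=20.7627). Price 16.1052; hedge Δ=-1.0000, bond B=27.0902.
  t=2,j=1: stock 18.2520 → up 19.7122 (V=8.1908), down 11.8638 (V=16.0391). Price 8.8382; hedge Δ=-1.0000, bond B=27.0902.
  t=2,j=2: stock 30.3264 → up 32.7525 (V=0.8411), down 19.7122 (V=8.1908). Price 1.6464; hedge Δ=-0.5636, bond B=18.7385.
  t=1,j=0: stock 16.9000 → up 18.2520 (V=8.8382), down 10.9850 (V=16.1052). Price 9.4012; hedge Δ=-1.0000, bond B=26.3012.
  t=1,j=1: stock 28.0800 → up 30.3264 (V=1.6464), down 18.2520 (V=8.8382). Price 2.4103; hedge Δ=-0.5956, bond B=19.1355.
  t=0,j=0: stock 26.0000 → up 28.0800 (V=2.4103), down 16.9000 (V=9.4012). Price 3.1293; hedge Δ=-0.6253, bond B=19.3871.
Root portfolio cost Δ·26+B reproduces V0=3.1293.

(0,0): Delta=-0.6253 Bond=19.3871
(1,0): Delta=-1.0000 Bond=26.3012
(1,1): Delta=-0.5956 Bond=19.1355
(2,0): Delta=-1.0000 Bond=27.0902
(2,1): Delta=-1.0000 Bond=27.0902
(2,2): Delta=-0.5636 Bond=18.7385
(3,0): Delta=-1.0000 Bond=27.9029
(3,1): Delta=-1.0000 Bond=27.9029
(3,2): Delta=-1.0000 Bond=27.9029
(3,3): Delta=-0.5290 Bond=18.1687
V0=3.1293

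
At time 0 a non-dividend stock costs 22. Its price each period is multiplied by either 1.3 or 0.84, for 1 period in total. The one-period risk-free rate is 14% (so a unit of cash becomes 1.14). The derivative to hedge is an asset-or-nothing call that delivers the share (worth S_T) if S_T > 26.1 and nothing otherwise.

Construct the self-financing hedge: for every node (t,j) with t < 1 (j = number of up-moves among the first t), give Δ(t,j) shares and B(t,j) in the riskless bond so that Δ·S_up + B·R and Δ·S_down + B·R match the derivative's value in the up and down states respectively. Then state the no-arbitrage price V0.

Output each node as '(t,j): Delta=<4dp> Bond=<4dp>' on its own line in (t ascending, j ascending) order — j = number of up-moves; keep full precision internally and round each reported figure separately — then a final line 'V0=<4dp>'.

Risk-neutral probability p* = (R−d)/(u−d) = (1.14−0.84)/(1.3−0.84) = 0.6522.
At expiry t=1: V(1,0)=0.0000, V(1,1)=28.6000
Node (0,0) S=22.0000: V=(p*·28.6000+(1−p*)·0.0000)/1.14=16.3616; Δ=(28.6000−0.0000)/(28.6000−18.4800)=2.8261; B=V−Δ·S=-45.8124
The time-0 hedge costs 16.3616, which is the no-arbitrage price.

(0,0): Delta=2.8261 Bond=-45.8124
V0=16.3616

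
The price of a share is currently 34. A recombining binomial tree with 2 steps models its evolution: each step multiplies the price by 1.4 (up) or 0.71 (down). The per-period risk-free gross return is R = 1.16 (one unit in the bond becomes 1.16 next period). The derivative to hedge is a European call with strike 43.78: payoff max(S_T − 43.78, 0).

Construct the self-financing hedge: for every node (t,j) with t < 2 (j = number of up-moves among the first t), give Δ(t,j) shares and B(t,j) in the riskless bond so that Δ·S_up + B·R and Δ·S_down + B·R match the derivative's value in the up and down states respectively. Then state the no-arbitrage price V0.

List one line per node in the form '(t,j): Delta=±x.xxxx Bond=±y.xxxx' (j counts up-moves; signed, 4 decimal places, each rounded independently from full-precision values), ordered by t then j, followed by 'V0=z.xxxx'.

The replicating-portfolio and risk-neutral prices coincide; use p* = (1.16−0.71)/(1.4−0.71) = 0.6522 for the latter.
Terminal values V(2,·): V(2,0)=0.0000, V(2,1)=0.0000, V(2,2)=22.8600
(1,0): S=24.1400. Δ = (V_up−V_dn)/(S_up−S_dn) = (0.0000−0.0000)/(33.7960−17.1394) = 0.0000. V = [p*·0.0000 + (1−p*)·0.0000]/1.16 = 0.0000. B = V − Δ·S = 0.0000.
(1,1): S=47.6000. Δ = (V_up−V_dn)/(S_up−S_dn) = (22.8600−0.0000)/(66.6400−33.7960) = 0.6960. V = [p*·22.8600 + (1−p*)·0.0000]/1.16 = 12.8523. B = V − Δ·S = -20.2781.
(0,0): S=34.0000. Δ = (V_up−V_dn)/(S_up−S_dn) = (12.8523−0.0000)/(47.6000−24.1400) = 0.5478. V = [p*·12.8523 + (1−p*)·0.0000]/1.16 = 7.2258. B = V − Δ·S = -11.4007.
Self-financing check: at every node Δ·S+B equals the discounted successor values.

(0,0): Delta=0.5478 Bond=-11.4007
(1,0): Delta=0.0000 Bond=0.0000
(1,1): Delta=0.6960 Bond=-20.2781
V0=7.2258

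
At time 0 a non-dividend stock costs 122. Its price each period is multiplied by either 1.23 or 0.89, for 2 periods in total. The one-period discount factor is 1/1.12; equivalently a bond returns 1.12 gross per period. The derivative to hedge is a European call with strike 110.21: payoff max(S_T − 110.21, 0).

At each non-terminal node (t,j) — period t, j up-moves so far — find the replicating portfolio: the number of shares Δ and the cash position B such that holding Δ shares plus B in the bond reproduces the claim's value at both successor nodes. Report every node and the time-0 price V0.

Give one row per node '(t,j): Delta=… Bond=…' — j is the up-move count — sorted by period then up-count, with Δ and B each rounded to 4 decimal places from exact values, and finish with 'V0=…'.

Under the risk-neutral measure, an up-move has probability p* = (R−d)/(u−d) = 0.6765 and values discount at R = 1.12.
Terminal payoffs: V(2,0)=0.0000, V(2,1)=23.3434, V(2,2)=74.3638
(1,0): S=108.5800. Δ = (V_up−V_dn)/(S_up−S_dn) = (23.3434−0.0000)/(133.5534−96.6362) = 0.6323. V = [p*·23.3434 + (1−p*)·0.0000]/1.12 = 14.0992. B = V − Δ·S = -54.5578.
(1,1): S=150.0600. Δ = (V_up−V_dn)/(S_up−S_dn) = (74.3638−23.3434)/(184.5738−133.5534) = 1.0000. V = [p*·74.3638 + (1−p*)·23.3434]/1.12 = 51.6582. B = V − Δ·S = -98.4018.
(0,0): S=122.0000. Δ = (V_up−V_dn)/(S_up−S_dn) = (51.6582−14.0992)/(150.0600−108.5800) = 0.9055. V = [p*·51.6582 + (1−p*)·14.0992]/1.12 = 35.2739. B = V − Δ·S = -75.1937.
The time-0 hedge costs 35.2739, which is the no-arbitrage price.

(0,0): Delta=0.9055 Bond=-75.1937
(1,0): Delta=0.6323 Bond=-54.5578
(1,1): Delta=1.0000 Bond=-98.4018
V0=35.2739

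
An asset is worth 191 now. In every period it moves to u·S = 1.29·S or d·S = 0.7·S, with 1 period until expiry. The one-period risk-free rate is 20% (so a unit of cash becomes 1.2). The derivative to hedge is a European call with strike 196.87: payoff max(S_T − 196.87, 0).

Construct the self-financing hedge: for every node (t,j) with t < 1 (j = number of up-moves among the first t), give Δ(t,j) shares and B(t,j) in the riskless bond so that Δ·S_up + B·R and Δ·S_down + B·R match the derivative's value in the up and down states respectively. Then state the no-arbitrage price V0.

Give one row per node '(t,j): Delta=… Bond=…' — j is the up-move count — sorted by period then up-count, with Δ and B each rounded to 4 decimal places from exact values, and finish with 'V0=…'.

Since d<R<u, set p* = (R−d)/(u−d) = 0.8475; price each node as the discounted p*-expectation of its children.
Terminal values V(1,·): V(1,0)=0.0000, V(1,1)=49.5200
  t=0,j=0: stock 191.0000 → up 246.3900 (V=49.5200), down 133.7000 (V=0.0000). Price 34.9718; hedge Δ=0.4394, bond B=-48.9605.
The time-0 hedge costs 34.9718, which is the no-arbitrage price.

(0,0): Delta=0.4394 Bond=-48.9605
V0=34.9718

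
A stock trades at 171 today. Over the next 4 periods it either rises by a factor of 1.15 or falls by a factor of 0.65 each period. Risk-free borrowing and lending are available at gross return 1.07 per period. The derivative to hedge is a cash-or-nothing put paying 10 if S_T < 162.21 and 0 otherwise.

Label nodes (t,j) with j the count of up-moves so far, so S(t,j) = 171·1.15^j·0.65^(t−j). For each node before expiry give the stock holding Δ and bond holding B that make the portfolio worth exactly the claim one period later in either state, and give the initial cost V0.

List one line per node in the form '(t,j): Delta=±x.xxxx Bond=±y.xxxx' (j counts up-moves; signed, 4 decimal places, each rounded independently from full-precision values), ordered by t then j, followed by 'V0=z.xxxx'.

Since d<R<u, set p* = (R−d)/(u−d) = 0.8400; price each node as the discounted p*-expectation of its children.
Terminal values V(4,·): V(4,0)=10.0000, V(4,1)=10.0000, V(4,2)=10.0000, V(4,3)=0.0000, V(4,4)=0.0000
(3,0): S=46.9609. Δ = (V_up−V_dn)/(S_up−S_dn) = (10.0000−10.0000)/(54.0050−30.5246) = 0.0000. V = [p*·10.0000 + (1−p*)·10.0000]/1.07 = 9.3458. B = V − Δ·S = 9.3458.
(3,1): S=83.0846. Δ = (V_up−V_dn)/(S_up−S_dn) = (10.0000−10.0000)/(95.5473−54.0050) = 0.0000. V = [p*·10.0000 + (1−p*)·10.0000]/1.07 = 9.3458. B = V − Δ·S = 9.3458.
(3,2): S=146.9959. Δ = (V_up−V_dn)/(S_up−S_dn) = (0.0000−10.0000)/(169.0453−95.5473) = -0.1361. V = [p*·0.0000 + (1−p*)·10.0000]/1.07 = 1.4953. B = V − Δ·S = 21.4953.
(3,3): S=260.0696. Δ = (V_up−V_dn)/(S_up−S_dn) = (0.0000−0.0000)/(299.0801−169.0453) = 0.0000. V = [p*·0.0000 + (1−p*)·0.0000]/1.07 = 0.0000. B = V − Δ·S = 0.0000.
(2,0): S=72.2475. Δ = (V_up−V_dn)/(S_up−S_dn) = (9.3458−9.3458)/(83.0846−46.9609) = 0.0000. V = [p*·9.3458 + (1−p*)·9.3458]/1.07 = 8.7344. B = V − Δ·S = 8.7344.
(2,1): S=127.8225. Δ = (V_up−V_dn)/(S_up−S_dn) = (1.4953−9.3458)/(146.9959−83.0846) = -0.1228. V = [p*·1.4953 + (1−p*)·9.3458]/1.07 = 2.5714. B = V − Δ·S = 18.2723.
(2,2): S=226.1475. Δ = (V_up−V_dn)/(S_up−S_dn) = (0.0000−1.4953)/(260.0696−146.9959) = -0.0132. V = [p*·0.0000 + (1−p*)·1.4953]/1.07 = 0.2236. B = V − Δ·S = 3.2143.
(1,0): S=111.1500. Δ = (V_up−V_dn)/(S_up−S_dn) = (2.5714−8.7344)/(127.8225−72.2475) = -0.1109. V = [p*·2.5714 + (1−p*)·8.7344]/1.07 = 3.3247. B = V − Δ·S = 15.6507.
(1,1): S=196.6500. Δ = (V_up−V_dn)/(S_up−S_dn) = (0.2236−2.5714)/(226.1475−127.8225) = -0.0239. V = [p*·0.2236 + (1−p*)·2.5714]/1.07 = 0.5600. B = V − Δ·S = 5.2557.
(0,0): S=171.0000. Δ = (V_up−V_dn)/(S_up−S_dn) = (0.5600−3.3247)/(196.6500−111.1500) = -0.0323. V = [p*·0.5600 + (1−p*)·3.3247]/1.07 = 0.9368. B = V − Δ·S = 6.4662.
Check: Δ(0,0)·S0 + B(0,0) = 0.9368 = V0.

(0,0): Delta=-0.0323 Bond=6.4662
(1,0): Delta=-0.1109 Bond=15.6507
(1,1): Delta=-0.0239 Bond=5.2557
(2,0): Delta=0.0000 Bond=8.7344
(2,1): Delta=-0.1228 Bond=18.2723
(2,2): Delta=-0.0132 Bond=3.2143
(3,0): Delta=0.0000 Bond=9.3458
(3,1): Delta=0.0000 Bond=9.3458
(3,2): Delta=-0.1361 Bond=21.4953
(3,3): Delta=0.0000 Bond=0.0000
V0=0.9368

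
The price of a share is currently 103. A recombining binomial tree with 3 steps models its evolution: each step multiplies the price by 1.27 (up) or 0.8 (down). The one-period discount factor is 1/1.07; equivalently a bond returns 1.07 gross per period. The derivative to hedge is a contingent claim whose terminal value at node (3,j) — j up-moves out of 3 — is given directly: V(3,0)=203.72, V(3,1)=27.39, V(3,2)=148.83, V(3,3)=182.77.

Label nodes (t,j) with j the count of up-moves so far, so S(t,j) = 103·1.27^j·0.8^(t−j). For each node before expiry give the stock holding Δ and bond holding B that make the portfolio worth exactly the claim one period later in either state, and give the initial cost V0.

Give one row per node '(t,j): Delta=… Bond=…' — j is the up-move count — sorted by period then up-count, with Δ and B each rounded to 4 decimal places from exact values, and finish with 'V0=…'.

(0,0): Delta=0.6972 Bond=27.4427
(1,0): Delta=-0.1272 Bond=97.2970
(1,1): Delta=1.0819 Bond=-20.9572
(2,0): Delta=-5.6913 Bond=470.8936
(2,1): Delta=2.4691 Bond=-167.5854
(2,2): Delta=0.4347 Bond=85.1026
V0=99.2587

The replicating-portfolio and risk-neutral prices coincide; use p* = (1.07−0.8)/(1.27−0.8) = 0.5745 for the latter.
Payoff layer (t=3): V(3,0)=203.7200, V(3,1)=27.3900, V(3,2)=148.8300, V(3,3)=182.7700
(2,0): S=65.9200. Δ = (V_up−V_dn)/(S_up−S_dn) = (27.3900−203.7200)/(83.7184−52.7360) = -5.6913. V = [p*·27.3900 + (1−p*)·203.7200]/1.07 = 95.7234. B = V − Δ·S = 470.8936.
(2,1): S=104.6480. Δ = (V_up−V_dn)/(S_up−S_dn) = (148.8300−27.3900)/(132.9030−83.7184) = 2.4691. V = [p*·148.8300 + (1−p*)·27.3900]/1.07 = 90.7976. B = V − Δ·S = -167.5854.
(2,2): S=166.1287. Δ = (V_up−V_dn)/(S_up−S_dn) = (182.7700−148.8300)/(210.9834−132.9030) = 0.4347. V = [p*·182.7700 + (1−p*)·148.8300]/1.07 = 157.3154. B = V − Δ·S = 85.1026.
(1,0): S=82.4000. Δ = (V_up−V_dn)/(S_up−S_dn) = (90.7976−95.7234)/(104.6480−65.9200) = -0.1272. V = [p*·90.7976 + (1−p*)·95.7234]/1.07 = 86.8165. B = V − Δ·S = 97.2970.
(1,1): S=130.8100. Δ = (V_up−V_dn)/(S_up−S_dn) = (157.3154−90.7976)/(166.1287−104.6480) = 1.0819. V = [p*·157.3154 + (1−p*)·90.7976]/1.07 = 120.5700. B = V − Δ·S = -20.9572.
(0,0): S=103.0000. Δ = (V_up−V_dn)/(S_up−S_dn) = (120.5700−86.8165)/(130.8100−82.4000) = 0.6972. V = [p*·120.5700 + (1−p*)·86.8165]/1.07 = 99.2587. B = V − Δ·S = 27.4427.
Each (Δ,B) replicates both successor values, so the strategy is self-financing and V0 is arbitrage-free.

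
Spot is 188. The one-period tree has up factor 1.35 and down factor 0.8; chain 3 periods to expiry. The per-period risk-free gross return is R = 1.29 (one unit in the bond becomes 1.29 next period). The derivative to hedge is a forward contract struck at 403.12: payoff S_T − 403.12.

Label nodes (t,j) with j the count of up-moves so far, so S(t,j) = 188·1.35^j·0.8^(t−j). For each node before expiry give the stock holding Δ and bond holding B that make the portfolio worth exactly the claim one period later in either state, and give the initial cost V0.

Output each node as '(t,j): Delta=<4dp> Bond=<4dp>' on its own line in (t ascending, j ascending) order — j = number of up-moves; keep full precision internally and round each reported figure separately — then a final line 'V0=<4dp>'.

Since d<R<u, set p* = (R−d)/(u−d) = 0.8909; price each node as the discounted p*-expectation of its children.
At expiry t=3: V(3,0)=-306.8640, V(3,1)=-240.6880, V(3,2)=-129.0160, V(3,3)=59.4305
  t=2,j=0: stock 120.3200 → up 162.4320 (V=-240.6880), down 96.2560 (V=-306.8640). Price -192.1761; hedge Δ=1.0000, bond B=-312.4961.
  t=2,j=1: stock 203.0400 → up 274.1040 (V=-129.0160), down 162.4320 (V=-240.6880). Price -109.4561; hedge Δ=1.0000, bond B=-312.4961.
  t=2,j=2: stock 342.6300 → up 462.5505 (V=59.4305), down 274.1040 (V=-129.0160). Price 30.1339; hedge Δ=1.0000, bond B=-312.4961.
  t=1,j=0: stock 150.4000 → up 203.0400 (V=-109.4561), down 120.3200 (V=-192.1761). Price -91.8451; hedge Δ=1.0000, bond B=-242.2451.
  t=1,j=1: stock 253.8000 → up 342.6300 (V=30.1339), down 203.0400 (V=-109.4561). Price 11.5549; hedge Δ=1.0000, bond B=-242.2451.
  t=0,j=0: stock 188.0000 → up 253.8000 (V=11.5549), down 150.4000 (V=-91.8451). Price 0.2131; hedge Δ=1.0000, bond B=-187.7869.
Check: Δ(0,0)·S0 + B(0,0) = 0.2131 = V0.

(0,0): Delta=1.0000 Bond=-187.7869
(1,0): Delta=1.0000 Bond=-242.2451
(1,1): Delta=1.0000 Bond=-242.2451
(2,0): Delta=1.0000 Bond=-312.4961
(2,1): Delta=1.0000 Bond=-312.4961
(2,2): Delta=1.0000 Bond=-312.4961
V0=0.2131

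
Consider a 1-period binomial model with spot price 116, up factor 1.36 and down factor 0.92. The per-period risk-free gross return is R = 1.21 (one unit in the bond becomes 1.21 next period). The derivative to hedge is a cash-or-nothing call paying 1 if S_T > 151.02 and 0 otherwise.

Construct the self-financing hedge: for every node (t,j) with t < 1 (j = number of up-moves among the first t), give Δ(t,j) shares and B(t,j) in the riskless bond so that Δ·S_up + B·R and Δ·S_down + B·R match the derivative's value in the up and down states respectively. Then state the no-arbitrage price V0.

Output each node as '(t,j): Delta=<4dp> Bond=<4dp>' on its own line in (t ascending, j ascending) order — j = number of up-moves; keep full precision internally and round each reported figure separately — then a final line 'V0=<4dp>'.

(0,0): Delta=0.0196 Bond=-1.7280
V0=0.5447

Risk-neutral probability p* = (R−d)/(u−d) = (1.21−0.92)/(1.36−0.92) = 0.6591.
Terminal payoffs: V(1,0)=0.0000, V(1,1)=1.0000
Node (0,0) S=116.0000: V=(p*·1.0000+(1−p*)·0.0000)/1.21=0.5447; Δ=(1.0000−0.0000)/(157.7600−106.7200)=0.0196; B=V−Δ·S=-1.7280
Root portfolio cost Δ·116+B reproduces V0=0.5447.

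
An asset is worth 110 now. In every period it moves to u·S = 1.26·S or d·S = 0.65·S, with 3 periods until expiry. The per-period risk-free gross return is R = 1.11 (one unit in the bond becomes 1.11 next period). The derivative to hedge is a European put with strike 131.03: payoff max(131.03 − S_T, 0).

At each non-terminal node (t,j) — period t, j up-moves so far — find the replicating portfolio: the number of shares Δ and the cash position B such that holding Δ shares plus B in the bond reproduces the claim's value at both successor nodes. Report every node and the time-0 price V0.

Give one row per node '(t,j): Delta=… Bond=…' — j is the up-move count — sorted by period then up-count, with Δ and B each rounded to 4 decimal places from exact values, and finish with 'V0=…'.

Under the risk-neutral measure, an up-move has probability p* = (R−d)/(u−d) = 0.7541 and values discount at R = 1.11.
At expiry t=3: V(3,0)=100.8212, V(3,1)=72.4715, V(3,2)=17.5166, V(3,3)=0.0000
Node (2,0) S=46.4750: V=(p*·72.4715+(1−p*)·100.8212)/1.11=71.5700; Δ=(72.4715−100.8212)/(58.5585−30.2088)=-1.0000; B=V−Δ·S=118.0450
Node (2,1) S=90.0900: V=(p*·17.5166+(1−p*)·72.4715)/1.11=27.9550; Δ=(17.5166−72.4715)/(113.5134−58.5585)=-1.0000; B=V−Δ·S=118.0450
Node (2,2) S=174.6360: V=(p*·0.0000+(1−p*)·17.5166)/1.11=3.8805; Δ=(0.0000−17.5166)/(220.0414−113.5134)=-0.1644; B=V−Δ·S=32.5962
Node (1,0) S=71.5000: V=(p*·27.9550+(1−p*)·71.5700)/1.11=34.8469; Δ=(27.9550−71.5700)/(90.0900−46.4750)=-1.0000; B=V−Δ·S=106.3469
Node (1,1) S=138.6000: V=(p*·3.8805+(1−p*)·27.9550)/1.11=8.8293; Δ=(3.8805−27.9550)/(174.6360−90.0900)=-0.2848; B=V−Δ·S=48.2957
Node (0,0) S=110.0000: V=(p*·8.8293+(1−p*)·34.8469)/1.11=13.7180; Δ=(8.8293−34.8469)/(138.6000−71.5000)=-0.3877; B=V−Δ·S=56.3699
Self-financing check: at every node Δ·S+B equals the discounted successor values.

(0,0): Delta=-0.3877 Bond=56.3699
(1,0): Delta=-1.0000 Bond=106.3469
(1,1): Delta=-0.2848 Bond=48.2957
(2,0): Delta=-1.0000 Bond=118.0450
(2,1): Delta=-1.0000 Bond=118.0450
(2,2): Delta=-0.1644 Bond=32.5962
V0=13.7180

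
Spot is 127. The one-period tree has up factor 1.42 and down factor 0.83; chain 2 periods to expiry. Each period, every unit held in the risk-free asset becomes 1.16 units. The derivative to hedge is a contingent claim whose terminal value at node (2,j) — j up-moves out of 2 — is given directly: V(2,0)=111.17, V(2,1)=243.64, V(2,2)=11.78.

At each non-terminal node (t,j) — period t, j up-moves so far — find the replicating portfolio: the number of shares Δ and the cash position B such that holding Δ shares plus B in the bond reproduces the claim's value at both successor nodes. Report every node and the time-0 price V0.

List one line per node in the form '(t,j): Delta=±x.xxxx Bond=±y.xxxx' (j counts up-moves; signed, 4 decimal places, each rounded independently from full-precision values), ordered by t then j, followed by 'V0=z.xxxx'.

(0,0): Delta=-0.8204 Bond=212.2308
(1,0): Delta=2.1300 Bond=-64.8156
(1,1): Delta=-2.1791 Bond=491.2206
V0=108.0406

Since d<R<u, set p* = (R−d)/(u−d) = 0.5593; price each node as the discounted p*-expectation of its children.
Terminal payoffs: V(2,0)=111.1700, V(2,1)=243.6400, V(2,2)=11.7800
(1,0): S=105.4100. Δ = (V_up−V_dn)/(S_up−S_dn) = (243.6400−111.1700)/(149.6822−87.4903) = 2.1300. V = [p*·243.6400 + (1−p*)·111.1700]/1.16 = 159.7098. B = V − Δ·S = -64.8156.
(1,1): S=180.3400. Δ = (V_up−V_dn)/(S_up−S_dn) = (11.7800−243.6400)/(256.0828−149.6822) = -2.1791. V = [p*·11.7800 + (1−p*)·243.6400]/1.16 = 98.2376. B = V − Δ·S = 491.2206.
(0,0): S=127.0000. Δ = (V_up−V_dn)/(S_up−S_dn) = (98.2376−159.7098)/(180.3400−105.4100) = -0.8204. V = [p*·98.2376 + (1−p*)·159.7098]/1.16 = 108.0406. B = V − Δ·S = 212.2308.
Root portfolio cost Δ·127+B reproduces V0=108.0406.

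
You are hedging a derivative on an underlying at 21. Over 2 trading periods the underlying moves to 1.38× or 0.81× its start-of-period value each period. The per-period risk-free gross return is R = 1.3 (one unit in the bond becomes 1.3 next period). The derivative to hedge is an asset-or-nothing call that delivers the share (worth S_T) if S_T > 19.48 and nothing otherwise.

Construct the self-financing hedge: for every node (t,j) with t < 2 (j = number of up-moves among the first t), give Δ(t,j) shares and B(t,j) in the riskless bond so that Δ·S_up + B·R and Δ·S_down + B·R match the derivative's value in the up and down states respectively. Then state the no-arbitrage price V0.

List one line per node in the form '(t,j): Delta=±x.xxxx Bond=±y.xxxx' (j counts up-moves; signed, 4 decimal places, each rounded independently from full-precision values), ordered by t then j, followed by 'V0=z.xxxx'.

Under the risk-neutral measure, an up-move has probability p* = (R−d)/(u−d) = 0.8596 and values discount at R = 1.3.
Terminal payoffs: V(2,0)=0.0000, V(2,1)=23.4738, V(2,2)=39.9924
  t=1,j=0: stock 17.0100 → up 23.4738 (V=23.4738), down 13.7781 (V=0.0000). Price 15.5225; hedge Δ=2.4211, bond B=-25.6596.
  t=1,j=1: stock 28.9800 → up 39.9924 (V=39.9924), down 23.4738 (V=23.4738). Price 28.9800; hedge Δ=1.0000, bond B=0.0000.
  t=0,j=0: stock 21.0000 → up 28.9800 (V=28.9800), down 17.0100 (V=15.5225). Price 20.8394; hedge Δ=1.1243, bond B=-2.7703.
Root portfolio cost Δ·21+B reproduces V0=20.8394.

(0,0): Delta=1.1243 Bond=-2.7703
(1,0): Delta=2.4211 Bond=-25.6596
(1,1): Delta=1.0000 Bond=0.0000
V0=20.8394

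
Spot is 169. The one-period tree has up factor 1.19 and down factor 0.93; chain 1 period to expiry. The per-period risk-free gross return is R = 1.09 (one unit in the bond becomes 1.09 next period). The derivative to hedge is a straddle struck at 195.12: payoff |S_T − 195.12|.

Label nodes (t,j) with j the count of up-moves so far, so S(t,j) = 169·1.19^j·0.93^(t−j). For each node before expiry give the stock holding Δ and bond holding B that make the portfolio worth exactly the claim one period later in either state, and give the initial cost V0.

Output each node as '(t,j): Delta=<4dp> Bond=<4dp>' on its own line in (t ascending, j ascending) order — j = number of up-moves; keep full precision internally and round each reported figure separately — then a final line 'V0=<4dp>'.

Since d<R<u, set p* = (R−d)/(u−d) = 0.6154; price each node as the discounted p*-expectation of its children.
Payoff layer (t=1): V(1,0)=37.9500, V(1,1)=5.9900
(0,0): S=169.0000. Δ = (V_up−V_dn)/(S_up−S_dn) = (5.9900−37.9500)/(201.1100−157.1700) = -0.7274. V = [p*·5.9900 + (1−p*)·37.9500]/1.09 = 16.7728. B = V − Δ·S = 139.6958.
Root portfolio cost Δ·169+B reproduces V0=16.7728.

(0,0): Delta=-0.7274 Bond=139.6958
V0=16.7728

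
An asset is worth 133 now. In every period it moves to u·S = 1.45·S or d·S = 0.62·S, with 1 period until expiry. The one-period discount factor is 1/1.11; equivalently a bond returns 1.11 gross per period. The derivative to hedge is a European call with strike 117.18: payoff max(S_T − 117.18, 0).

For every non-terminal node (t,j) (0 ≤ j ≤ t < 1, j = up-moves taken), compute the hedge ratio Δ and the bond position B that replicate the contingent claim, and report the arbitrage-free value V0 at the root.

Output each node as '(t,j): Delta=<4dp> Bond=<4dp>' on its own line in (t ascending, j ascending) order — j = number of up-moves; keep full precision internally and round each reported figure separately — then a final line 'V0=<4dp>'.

Under the risk-neutral measure, an up-move has probability p* = (R−d)/(u−d) = 0.5904 and values discount at R = 1.11.
Terminal values V(1,·): V(1,0)=0.0000, V(1,1)=75.6700
Node (0,0) S=133.0000: V=(p*·75.6700+(1−p*)·0.0000)/1.11=40.2456; Δ=(75.6700−0.0000)/(192.8500−82.4600)=0.6855; B=V−Δ·S=-50.9230
Check: Δ(0,0)·S0 + B(0,0) = 40.2456 = V0.

(0,0): Delta=0.6855 Bond=-50.9230
V0=40.2456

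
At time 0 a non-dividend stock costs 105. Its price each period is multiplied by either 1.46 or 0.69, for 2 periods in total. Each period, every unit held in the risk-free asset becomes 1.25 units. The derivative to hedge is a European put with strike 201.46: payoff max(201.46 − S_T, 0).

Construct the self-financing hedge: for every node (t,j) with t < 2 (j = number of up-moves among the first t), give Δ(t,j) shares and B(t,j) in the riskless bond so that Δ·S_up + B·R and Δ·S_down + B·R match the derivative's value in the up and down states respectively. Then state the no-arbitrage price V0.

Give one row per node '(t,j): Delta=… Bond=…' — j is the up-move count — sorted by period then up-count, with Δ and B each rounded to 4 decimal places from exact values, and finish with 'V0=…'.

Risk-neutral probability p* = (R−d)/(u−d) = (1.25−0.69)/(1.46−0.69) = 0.7273.
At expiry t=2: V(2,0)=151.4695, V(2,1)=95.6830, V(2,2)=0.0000
Node (1,0) S=72.4500: V=(p*·95.6830+(1−p*)·151.4695)/1.25=88.7180; Δ=(95.6830−151.4695)/(105.7770−49.9905)=-1.0000; B=V−Δ·S=161.1680
Node (1,1) S=153.3000: V=(p*·0.0000+(1−p*)·95.6830)/1.25=20.8763; Δ=(0.0000−95.6830)/(223.8180−105.7770)=-0.8106; B=V−Δ·S=145.1399
Node (0,0) S=105.0000: V=(p*·20.8763+(1−p*)·88.7180)/1.25=31.5029; Δ=(20.8763−88.7180)/(153.3000−72.4500)=-0.8391; B=V−Δ·S=119.6090
The time-0 hedge costs 31.5029, which is the no-arbitrage price.

(0,0): Delta=-0.8391 Bond=119.6090
(1,0): Delta=-1.0000 Bond=161.1680
(1,1): Delta=-0.8106 Bond=145.1399
V0=31.5029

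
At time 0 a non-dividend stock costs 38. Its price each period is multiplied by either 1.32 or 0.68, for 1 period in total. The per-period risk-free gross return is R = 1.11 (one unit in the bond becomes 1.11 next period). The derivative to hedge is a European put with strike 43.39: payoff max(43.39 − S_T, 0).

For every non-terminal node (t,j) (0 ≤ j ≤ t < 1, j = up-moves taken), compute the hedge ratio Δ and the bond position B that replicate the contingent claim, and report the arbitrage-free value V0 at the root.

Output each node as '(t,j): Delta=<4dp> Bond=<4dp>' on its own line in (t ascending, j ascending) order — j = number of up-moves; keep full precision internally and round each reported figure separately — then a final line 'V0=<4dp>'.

Risk-neutral probability p* = (R−d)/(u−d) = (1.11−0.68)/(1.32−0.68) = 0.6719.
Terminal payoffs: V(1,0)=17.5500, V(1,1)=0.0000
Node (0,0) S=38.0000: V=(p*·0.0000+(1−p*)·17.5500)/1.11=5.1879; Δ=(0.0000−17.5500)/(50.1600−25.8400)=-0.7216; B=V−Δ·S=32.6098
The time-0 hedge costs 5.1879, which is the no-arbitrage price.

(0,0): Delta=-0.7216 Bond=32.6098
V0=5.1879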